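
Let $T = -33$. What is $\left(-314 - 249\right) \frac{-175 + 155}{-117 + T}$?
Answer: $- \frac{1126}{15} \approx -75.067$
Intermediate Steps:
$\left(-314 - 249\right) \frac{-175 + 155}{-117 + T} = \left(-314 - 249\right) \frac{-175 + 155}{-117 - 33} = - 563 \left(- \frac{20}{-150}\right) = - 563 \left(\left(-20\right) \left(- \frac{1}{150}\right)\right) = \left(-563\right) \frac{2}{15} = - \frac{1126}{15}$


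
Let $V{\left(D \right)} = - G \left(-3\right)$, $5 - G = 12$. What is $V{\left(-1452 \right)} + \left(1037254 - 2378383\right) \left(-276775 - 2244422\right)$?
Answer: $3381250411392$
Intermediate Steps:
$G = -7$ ($G = 5 - 12 = -7$)
$V{\left(D \right)} = -21$ ($V{\left(D \right)} = \left(-1\right) \left(-7\right) \left(-3\right) = 7 \left(-3\right) = -21$)
$V{\left(-1452 \right)} + \left(1037254 - 2378383\right) \left(-276775 - 2244422\right) = -21 + \left(1037254 - 2378383\right) \left(-276775 - 2244422\right) = -21 - -3381250411413 = -21 + 3381250411413 = 3381250411392$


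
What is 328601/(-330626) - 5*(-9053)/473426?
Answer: -35150617784/39131736169 ≈ -0.89826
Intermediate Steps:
328601/(-330626) - 5*(-9053)/473426 = 328601*(-1/330626) + 45265*(1/473426) = -328601/330626 + 45265/473426 = -35150617784/39131736169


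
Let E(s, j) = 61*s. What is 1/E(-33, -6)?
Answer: -1/2013 ≈ -0.00049677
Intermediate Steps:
1/E(-33, -6) = 1/(61*(-33)) = 1/(-2013) = -1/2013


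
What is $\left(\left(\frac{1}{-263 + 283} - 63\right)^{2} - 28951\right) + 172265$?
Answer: $\frac{58910681}{400} \approx 1.4728 \cdot 10^{5}$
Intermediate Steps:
$\left(\left(\frac{1}{-263 + 283} - 63\right)^{2} - 28951\right) + 172265 = \left(\left(\frac{1}{20} - 63\right)^{2} - 28951\right) + 172265 = \left(\left(- \frac{1259}{20}\right)^{2} - 28951\right) + 172265 = \left(\frac{1585081}{400} - 28951\right) + 172265 = - \frac{9995319}{400} + 172265 = \frac{58910681}{400}$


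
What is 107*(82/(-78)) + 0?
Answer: -4387/39 ≈ -112.49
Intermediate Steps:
107*(82/(-78)) + 0 = 107*(82*(-1/78)) + 0 = 107*(-41/39) + 0 = -4387/39 + 0 = -4387/39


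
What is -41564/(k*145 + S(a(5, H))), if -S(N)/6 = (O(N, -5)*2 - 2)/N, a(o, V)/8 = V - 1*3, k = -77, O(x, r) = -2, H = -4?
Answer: 581896/156319 ≈ 3.7225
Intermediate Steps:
a(o, V) = -24 + 8*V (a(o, V) = 8*(V - 1*3) = 8*(V - 3) = 8*(-3 + V) = -24 + 8*V)
S(N) = 36/N (S(N) = -6*(-2*2 - 2)/N = -6*(-4 - 2)/N = -(-36)/N = 36/N)
-41564/(k*145 + S(a(5, H))) = -41564/(-77*145 + 36/(-24 + 8*(-4))) = -41564/(-11165 + 36/(-24 - 32)) = -41564/(-11165 + 36/(-56)) = -41564/(-11165 + 36*(-1/56)) = -41564/(-11165 - 9/14) = -41564/(-156319/14) = -41564*(-14/156319) = 581896/156319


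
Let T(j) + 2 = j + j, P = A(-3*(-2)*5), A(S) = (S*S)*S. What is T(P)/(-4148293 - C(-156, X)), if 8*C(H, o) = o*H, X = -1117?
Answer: -107996/8340149 ≈ -0.012949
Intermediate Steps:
A(S) = S³ (A(S) = S²*S = S³)
C(H, o) = H*o/8 (C(H, o) = (o*H)/8 = (H*o)/8 = H*o/8)
P = 27000 (P = (-3*(-2)*5)³ = (6*5)³ = 30³ = 27000)
T(j) = -2 + 2*j (T(j) = -2 + (j + j) = -2 + 2*j)
T(P)/(-4148293 - C(-156, X)) = (-2 + 2*27000)/(-4148293 - (-156)*(-1117)/8) = (-2 + 54000)/(-4148293 - 1*43563/2) = 53998/(-4148293 - 43563/2) = 53998/(-8340149/2) = 53998*(-2/8340149) = -107996/8340149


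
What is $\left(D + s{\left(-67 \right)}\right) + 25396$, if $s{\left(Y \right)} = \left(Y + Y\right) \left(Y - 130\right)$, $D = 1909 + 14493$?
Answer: $68196$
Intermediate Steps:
$D = 16402$
$s{\left(Y \right)} = 2 Y \left(-130 + Y\right)$
$\left(D + s{\left(-67 \right)}\right) + 25396 = \left(16402 + 2 \left(-67\right) \left(-130 - 67\right)\right) + 25396 = \left(16402 + 2 \left(-67\right) \left(-197\right)\right) + 25396 = \left(16402 + 26398\right) + 25396 = 42800 + 25396 = 68196$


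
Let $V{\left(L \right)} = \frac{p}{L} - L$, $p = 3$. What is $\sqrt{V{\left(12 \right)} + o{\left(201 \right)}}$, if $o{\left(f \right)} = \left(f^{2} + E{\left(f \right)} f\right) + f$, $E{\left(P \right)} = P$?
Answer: $\frac{\sqrt{323965}}{2} \approx 284.59$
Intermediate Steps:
$o{\left(f \right)} = f + 2 f^{2}$ ($o{\left(f \right)} = \left(f^{2} + f f\right) + f = \left(f^{2} + f^{2}\right) + f = 2 f^{2} + f = f + 2 f^{2}$)
$V{\left(L \right)} = - L + \frac{3}{L}$ ($V{\left(L \right)} = \frac{3}{L} - L = - L + \frac{3}{L}$)
$\sqrt{V{\left(12 \right)} + o{\left(201 \right)}} = \sqrt{\left(\left(-1\right) 12 + \frac{3}{12}\right) + 201 \left(1 + 2 \cdot 201\right)} = \sqrt{\left(-12 + 3 \cdot \frac{1}{12}\right) + 201 \left(1 + 402\right)} = \sqrt{\left(-12 + \frac{1}{4}\right) + 201 \cdot 403} = \sqrt{- \frac{47}{4} + 81003} = \sqrt{\frac{323965}{4}} = \frac{\sqrt{323965}}{2}$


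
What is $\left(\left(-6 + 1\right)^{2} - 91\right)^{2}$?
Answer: $4356$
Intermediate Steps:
$\left(\left(-6 + 1\right)^{2} - 91\right)^{2} = \left(\left(-5\right)^{2} - 91\right)^{2} = \left(25 - 91\right)^{2} = \left(-66\right)^{2} = 4356$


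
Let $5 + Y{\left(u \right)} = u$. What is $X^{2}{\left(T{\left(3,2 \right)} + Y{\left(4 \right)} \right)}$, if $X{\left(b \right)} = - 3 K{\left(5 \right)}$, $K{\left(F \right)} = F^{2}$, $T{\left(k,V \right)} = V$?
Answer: $5625$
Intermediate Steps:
$Y{\left(u \right)} = -5 + u$
$X{\left(b \right)} = -75$ ($X{\left(b \right)} = - 3 \cdot 5^{2} = \left(-3\right) 25 = -75$)
$X^{2}{\left(T{\left(3,2 \right)} + Y{\left(4 \right)} \right)} = \left(-75\right)^{2} = 5625$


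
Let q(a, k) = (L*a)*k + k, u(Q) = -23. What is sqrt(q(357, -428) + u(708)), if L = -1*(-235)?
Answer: 67*I*sqrt(7999) ≈ 5992.3*I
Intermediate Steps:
L = 235
q(a, k) = k + 235*a*k (q(a, k) = (235*a)*k + k = 235*a*k + k = k + 235*a*k)
sqrt(q(357, -428) + u(708)) = sqrt(-428*(1 + 235*357) - 23) = sqrt(-428*(1 + 83895) - 23) = sqrt(-428*83896 - 23) = sqrt(-35907488 - 23) = sqrt(-35907511) = 67*I*sqrt(7999)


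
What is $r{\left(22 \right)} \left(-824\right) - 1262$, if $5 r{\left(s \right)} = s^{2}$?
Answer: $- \frac{405126}{5} \approx -81025.0$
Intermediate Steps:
$r{\left(s \right)} = \frac{s^{2}}{5}$
$r{\left(22 \right)} \left(-824\right) - 1262 = \frac{22^{2}}{5} \left(-824\right) - 1262 = \frac{1}{5} \cdot 484 \left(-824\right) - 1262 = \frac{484}{5} \left(-824\right) - 1262 = - \frac{398816}{5} - 1262 = - \frac{405126}{5}$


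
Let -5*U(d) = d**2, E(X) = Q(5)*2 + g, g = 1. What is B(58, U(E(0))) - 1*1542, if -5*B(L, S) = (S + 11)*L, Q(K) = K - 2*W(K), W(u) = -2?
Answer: -20802/25 ≈ -832.08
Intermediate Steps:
Q(K) = 4 + K (Q(K) = K - 2*(-2) = K + 4 = 4 + K)
E(X) = 19 (E(X) = (4 + 5)*2 + 1 = 9*2 + 1 = 18 + 1 = 19)
U(d) = -d**2/5
B(L, S) = -L*(11 + S)/5 (B(L, S) = -(S + 11)*L/5 = -(11 + S)*L/5 = -L*(11 + S)/5)
B(58, U(E(0))) - 1*1542 = -1/5*58*(11 - 1/5*19**2) - 1*1542 = -1/5*58*(11 - 1/5*361) - 1542 = -1/5*58*(11 - 361/5) - 1542 = -1/5*58*(-306/5) - 1542 = 17748/25 - 1542 = -20802/25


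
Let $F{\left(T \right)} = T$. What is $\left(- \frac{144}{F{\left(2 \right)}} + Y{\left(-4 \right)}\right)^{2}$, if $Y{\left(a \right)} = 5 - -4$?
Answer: $3969$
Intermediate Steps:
$Y{\left(a \right)} = 9$ ($Y{\left(a \right)} = 5 + 4 = 9$)
$\left(- \frac{144}{F{\left(2 \right)}} + Y{\left(-4 \right)}\right)^{2} = \left(- \frac{144}{2} + 9\right)^{2} = \left(\left(-144\right) \frac{1}{2} + 9\right)^{2} = \left(-72 + 9\right)^{2} = \left(-63\right)^{2} = 3969$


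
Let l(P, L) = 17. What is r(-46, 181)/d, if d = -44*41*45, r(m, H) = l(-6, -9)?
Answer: -17/81180 ≈ -0.00020941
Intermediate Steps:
r(m, H) = 17
d = -81180 (d = -1804*45 = -81180)
r(-46, 181)/d = 17/(-81180) = 17*(-1/81180) = -17/81180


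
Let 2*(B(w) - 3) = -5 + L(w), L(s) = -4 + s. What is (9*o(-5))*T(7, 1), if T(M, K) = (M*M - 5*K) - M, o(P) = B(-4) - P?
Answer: 999/2 ≈ 499.50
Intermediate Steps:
B(w) = -3/2 + w/2 (B(w) = 3 + (-5 + (-4 + w))/2 = 3 + (-9 + w)/2 = 3 + (-9/2 + w/2) = -3/2 + w/2)
o(P) = -7/2 - P (o(P) = (-3/2 + (½)*(-4)) - P = (-3/2 - 2) - P = -7/2 - P)
T(M, K) = M² - M - 5*K (T(M, K) = (M² - 5*K) - M = M² - M - 5*K)
(9*o(-5))*T(7, 1) = (9*(-7/2 - 1*(-5)))*(7² - 1*7 - 5*1) = (9*(-7/2 + 5))*(49 - 7 - 5) = (9*(3/2))*37 = (27/2)*37 = 999/2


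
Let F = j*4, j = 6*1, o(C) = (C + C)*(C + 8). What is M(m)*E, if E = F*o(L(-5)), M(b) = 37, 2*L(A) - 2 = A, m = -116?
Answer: -17316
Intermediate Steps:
L(A) = 1 + A/2
o(C) = 2*C*(8 + C) (o(C) = (2*C)*(8 + C) = 2*C*(8 + C))
j = 6
F = 24 (F = 6*4 = 24)
E = -468 (E = 24*(2*(1 + (½)*(-5))*(8 + (1 + (½)*(-5)))) = 24*(2*(1 - 5/2)*(8 + (1 - 5/2))) = 24*(2*(-3/2)*(8 - 3/2)) = 24*(2*(-3/2)*(13/2)) = 24*(-39/2) = -468)
M(m)*E = 37*(-468) = -17316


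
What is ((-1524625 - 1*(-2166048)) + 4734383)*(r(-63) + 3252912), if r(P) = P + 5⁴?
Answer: 17490045050044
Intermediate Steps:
r(P) = 625 + P (r(P) = P + 625 = 625 + P)
((-1524625 - 1*(-2166048)) + 4734383)*(r(-63) + 3252912) = ((-1524625 - 1*(-2166048)) + 4734383)*((625 - 63) + 3252912) = ((-1524625 + 2166048) + 4734383)*(562 + 3252912) = (641423 + 4734383)*3253474 = 5375806*3253474 = 17490045050044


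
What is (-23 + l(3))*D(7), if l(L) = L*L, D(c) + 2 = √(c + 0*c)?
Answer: 28 - 14*√7 ≈ -9.0405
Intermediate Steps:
D(c) = -2 + √c (D(c) = -2 + √(c + 0*c) = -2 + √(c + 0) = -2 + √c)
l(L) = L²
(-23 + l(3))*D(7) = (-23 + 3²)*(-2 + √7) = (-23 + 9)*(-2 + √7) = -14*(-2 + √7) = 28 - 14*√7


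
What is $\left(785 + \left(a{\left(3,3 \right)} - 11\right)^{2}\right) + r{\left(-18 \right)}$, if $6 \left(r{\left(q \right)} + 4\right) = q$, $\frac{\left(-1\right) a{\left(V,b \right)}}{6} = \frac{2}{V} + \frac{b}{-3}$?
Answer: $859$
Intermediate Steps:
$a{\left(V,b \right)} = - \frac{12}{V} + 2 b$ ($a{\left(V,b \right)} = - 6 \left(\frac{2}{V} + \frac{b}{-3}\right) = - 6 \left(\frac{2}{V} + b \left(- \frac{1}{3}\right)\right) = - 6 \left(\frac{2}{V} - \frac{b}{3}\right) = - \frac{12}{V} + 2 b$)
$r{\left(q \right)} = -4 + \frac{q}{6}$
$\left(785 + \left(a{\left(3,3 \right)} - 11\right)^{2}\right) + r{\left(-18 \right)} = \left(785 + \left(\left(- \frac{12}{3} + 2 \cdot 3\right) - 11\right)^{2}\right) + \left(-4 + \frac{1}{6} \left(-18\right)\right) = \left(785 + \left(\left(\left(-12\right) \frac{1}{3} + 6\right) - 11\right)^{2}\right) - 7 = \left(785 + \left(\left(-4 + 6\right) - 11\right)^{2}\right) - 7 = \left(785 + \left(2 - 11\right)^{2}\right) - 7 = \left(785 + \left(-9\right)^{2}\right) - 7 = \left(785 + 81\right) - 7 = 866 - 7 = 859$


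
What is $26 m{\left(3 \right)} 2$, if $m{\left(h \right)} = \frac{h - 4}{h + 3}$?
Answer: $- \frac{26}{3} \approx -8.6667$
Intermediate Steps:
$m{\left(h \right)} = \frac{-4 + h}{3 + h}$
$26 m{\left(3 \right)} 2 = 26 \frac{-4 + 3}{3 + 3} \cdot 2 = 26 \cdot \frac{1}{6} \left(-1\right) 2 = 26 \left(- \frac{1}{6}\right) 2 = \left(- \frac{13}{3}\right) 2 = - \frac{26}{3}$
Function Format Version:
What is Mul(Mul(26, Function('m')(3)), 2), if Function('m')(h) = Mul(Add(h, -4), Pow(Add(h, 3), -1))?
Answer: Rational(-26, 3) ≈ -8.6667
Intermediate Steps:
Function('m')(h) = Mul(Pow(Add(3, h), -1), Add(-4, h)) (Function('m')(h) = Mul(Add(-4, h), Pow(Add(3, h), -1)) = Mul(Pow(Add(3, h), -1), Add(-4, h)))
Mul(Mul(26, Function('m')(3)), 2) = Mul(Mul(26, Mul(Pow(Add(3, 3), -1), Add(-4, 3))), 2) = Mul(Mul(26, Mul(Pow(6, -1), -1)), 2) = Mul(Mul(26, Mul(Rational(1, 6), -1)), 2) = Mul(Mul(26, Rational(-1, 6)), 2) = Mul(Rational(-13, 3), 2) = Rational(-26, 3)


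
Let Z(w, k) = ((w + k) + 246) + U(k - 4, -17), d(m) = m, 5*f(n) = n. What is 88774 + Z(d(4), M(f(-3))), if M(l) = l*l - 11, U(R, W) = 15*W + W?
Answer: 2218534/25 ≈ 88741.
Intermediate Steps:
f(n) = n/5
U(R, W) = 16*W
M(l) = -11 + l² (M(l) = l² - 11 = -11 + l²)
Z(w, k) = -26 + k + w (Z(w, k) = ((w + k) + 246) + 16*(-17) = ((k + w) + 246) - 272 = (246 + k + w) - 272 = -26 + k + w)
88774 + Z(d(4), M(f(-3))) = 88774 + (-26 + (-11 + ((⅕)*(-3))²) + 4) = 88774 + (-26 + (-11 + (-⅗)²) + 4) = 88774 + (-26 + (-11 + 9/25) + 4) = 88774 + (-26 - 266/25 + 4) = 88774 - 816/25 = 2218534/25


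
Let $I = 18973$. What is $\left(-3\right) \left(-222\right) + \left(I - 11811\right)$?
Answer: $7828$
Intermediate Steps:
$\left(-3\right) \left(-222\right) + \left(I - 11811\right) = \left(-3\right) \left(-222\right) + \left(18973 - 11811\right) = 666 + 7162 = 7828$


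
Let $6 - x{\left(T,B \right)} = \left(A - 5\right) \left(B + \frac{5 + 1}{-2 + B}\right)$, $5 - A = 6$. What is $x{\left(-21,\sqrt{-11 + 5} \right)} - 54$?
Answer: $- \frac{276}{5} + \frac{12 i \sqrt{6}}{5} \approx -55.2 + 5.8788 i$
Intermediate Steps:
$A = -1$ ($A = 5 - 6 = -1$)
$x{\left(T,B \right)} = 6 + 6 B + \frac{36}{-2 + B}$ ($x{\left(T,B \right)} = 6 - \left(-1 - 5\right) \left(B + \frac{5 + 1}{-2 + B}\right) = 6 - - 6 \left(B + \frac{6}{-2 + B}\right) = 6 - \left(- \frac{36}{-2 + B} - 6 B\right) = 6 + \left(6 B + \frac{36}{-2 + B}\right) = 6 + 6 B + \frac{36}{-2 + B}$)
$x{\left(-21,\sqrt{-11 + 5} \right)} - 54 = \frac{6 \left(4 + \left(\sqrt{-11 + 5}\right)^{2} - \sqrt{-11 + 5}\right)}{-2 + \sqrt{-11 + 5}} - 54 = \frac{6 \left(4 + \left(\sqrt{-6}\right)^{2} - \sqrt{-6}\right)}{-2 + \sqrt{-6}} - 54 = \frac{6 \left(4 + \left(i \sqrt{6}\right)^{2} - i \sqrt{6}\right)}{-2 + i \sqrt{6}} - 54 = \frac{6 \left(4 - 6 - i \sqrt{6}\right)}{-2 + i \sqrt{6}} - 54 = \frac{6 \left(-2 - i \sqrt{6}\right)}{-2 + i \sqrt{6}} - 54 = -54 + \frac{6 \left(-2 - i \sqrt{6}\right)}{-2 + i \sqrt{6}}$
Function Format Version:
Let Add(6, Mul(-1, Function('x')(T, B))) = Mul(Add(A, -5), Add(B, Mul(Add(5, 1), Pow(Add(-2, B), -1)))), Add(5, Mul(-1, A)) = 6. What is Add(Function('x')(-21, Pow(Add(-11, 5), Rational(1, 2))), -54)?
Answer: Add(Rational(-276, 5), Mul(Rational(12, 5), I, Pow(6, Rational(1, 2)))) ≈ Add(-55.200, Mul(5.8788, I))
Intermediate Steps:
A = -1 (A = Add(5, Mul(-1, 6)) = Add(5, -6) = -1)
Function('x')(T, B) = Add(6, Mul(6, B), Mul(36, Pow(Add(-2, B), -1))) (Function('x')(T, B) = Add(6, Mul(-1, Mul(Add(-1, -5), Add(B, Mul(Add(5, 1), Pow(Add(-2, B), -1)))))) = Add(6, Mul(-1, Mul(-6, Add(B, Mul(6, Pow(Add(-2, B), -1)))))) = Add(6, Mul(-1, Add(Mul(-36, Pow(Add(-2, B), -1)), Mul(-6, B)))) = Add(6, Add(Mul(6, B), Mul(36, Pow(Add(-2, B), -1)))) = Add(6, Mul(6, B), Mul(36, Pow(Add(-2, B), -1))))
Add(Function('x')(-21, Pow(Add(-11, 5), Rational(1, 2))), -54) = Add(Mul(6, Pow(Add(-2, Pow(Add(-11, 5), Rational(1, 2))), -1), Add(4, Pow(Pow(Add(-11, 5), Rational(1, 2)), 2), Mul(-1, Pow(Add(-11, 5), Rational(1, 2))))), -54) = Add(Mul(6, Pow(Add(-2, Pow(-6, Rational(1, 2))), -1), Add(4, Pow(Pow(-6, Rational(1, 2)), 2), Mul(-1, Pow(-6, Rational(1, 2))))), -54) = Add(Mul(6, Pow(Add(-2, Mul(I, Pow(6, Rational(1, 2)))), -1), Add(4, Pow(Mul(I, Pow(6, Rational(1, 2))), 2), Mul(-1, Mul(I, Pow(6, Rational(1, 2)))))), -54) = Add(Mul(6, Pow(Add(-2, Mul(I, Pow(6, Rational(1, 2)))), -1), Add(4, -6, Mul(-1, I, Pow(6, Rational(1, 2))))), -54) = Add(Mul(6, Pow(Add(-2, Mul(I, Pow(6, Rational(1, 2)))), -1), Add(-2, Mul(-1, I, Pow(6, Rational(1, 2))))), -54) = Add(-54, Mul(6, Pow(Add(-2, Mul(I, Pow(6, Rational(1, 2)))), -1), Add(-2, Mul(-1, I, Pow(6, Rational(1, 2))))))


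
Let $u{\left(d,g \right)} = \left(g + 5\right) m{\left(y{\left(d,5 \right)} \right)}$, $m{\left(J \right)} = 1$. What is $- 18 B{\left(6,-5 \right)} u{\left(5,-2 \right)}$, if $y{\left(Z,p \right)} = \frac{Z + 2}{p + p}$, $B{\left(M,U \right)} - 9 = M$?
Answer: $-810$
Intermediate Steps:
$B{\left(M,U \right)} = 9 + M$
$y{\left(Z,p \right)} = \frac{2 + Z}{2 p}$
$u{\left(d,g \right)} = 5 + g$ ($u{\left(d,g \right)} = \left(g + 5\right) 1 = \left(5 + g\right) 1 = 5 + g$)
$- 18 B{\left(6,-5 \right)} u{\left(5,-2 \right)} = - 18 \left(9 + 6\right) \left(5 - 2\right) = \left(-18\right) 15 \cdot 3 = \left(-270\right) 3 = -810$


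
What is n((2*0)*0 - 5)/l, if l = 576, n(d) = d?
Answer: -5/576 ≈ -0.0086806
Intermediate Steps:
n((2*0)*0 - 5)/l = ((2*0)*0 - 5)/576 = (0*0 - 5)*(1/576) = (0 - 5)*(1/576) = -5*1/576 = -5/576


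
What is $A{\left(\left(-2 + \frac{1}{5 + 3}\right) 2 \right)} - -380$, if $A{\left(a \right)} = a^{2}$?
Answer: $\frac{6305}{16} \approx 394.06$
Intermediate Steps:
$A{\left(\left(-2 + \frac{1}{5 + 3}\right) 2 \right)} - -380 = \left(\left(-2 + \frac{1}{5 + 3}\right) 2\right)^{2} - -380 = \left(\left(-2 + \frac{1}{8}\right) 2\right)^{2} + 380 = \left(\left(- \frac{15}{8}\right) 2\right)^{2} + 380 = \left(- \frac{15}{4}\right)^{2} + 380 = \frac{225}{16} + 380 = \frac{6305}{16}$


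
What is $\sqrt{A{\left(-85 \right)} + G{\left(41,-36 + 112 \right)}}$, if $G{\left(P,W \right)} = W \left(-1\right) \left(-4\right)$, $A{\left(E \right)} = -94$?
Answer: $\sqrt{210} \approx 14.491$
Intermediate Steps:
$G{\left(P,W \right)} = 4 W$ ($G{\left(P,W \right)} = - W \left(-4\right) = 4 W$)
$\sqrt{A{\left(-85 \right)} + G{\left(41,-36 + 112 \right)}} = \sqrt{-94 + 4 \left(-36 + 112\right)} = \sqrt{-94 + 4 \cdot 76} = \sqrt{-94 + 304} = \sqrt{210}$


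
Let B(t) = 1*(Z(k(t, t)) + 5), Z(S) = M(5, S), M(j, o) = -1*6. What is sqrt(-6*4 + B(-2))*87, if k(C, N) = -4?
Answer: 435*I ≈ 435.0*I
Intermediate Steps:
M(j, o) = -6
Z(S) = -6
B(t) = -1 (B(t) = 1*(-6 + 5) = 1*(-1) = -1)
sqrt(-6*4 + B(-2))*87 = sqrt(-6*4 - 1)*87 = sqrt(-24 - 1)*87 = sqrt(-25)*87 = (5*I)*87 = 435*I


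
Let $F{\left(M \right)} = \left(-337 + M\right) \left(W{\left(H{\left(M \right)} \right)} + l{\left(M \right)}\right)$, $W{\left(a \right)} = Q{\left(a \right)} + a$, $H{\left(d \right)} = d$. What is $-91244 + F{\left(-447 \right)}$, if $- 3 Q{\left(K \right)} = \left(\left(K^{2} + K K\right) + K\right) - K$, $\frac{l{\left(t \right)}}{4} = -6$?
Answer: $104711524$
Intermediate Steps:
$l{\left(t \right)} = -24$ ($l{\left(t \right)} = 4 \left(-6\right) = -24$)
$Q{\left(K \right)} = - \frac{2 K^{2}}{3}$ ($Q{\left(K \right)} = - \frac{\left(\left(K^{2} + K K\right) + K\right) - K}{3} = - \frac{\left(\left(K^{2} + K^{2}\right) + K\right) - K}{3} = - \frac{\left(2 K^{2} + K\right) - K}{3} = - \frac{\left(K + 2 K^{2}\right) - K}{3} = - \frac{2 K^{2}}{3}$)
$W{\left(a \right)} = a - \frac{2 a^{2}}{3}$ ($W{\left(a \right)} = - \frac{2 a^{2}}{3} + a = a - \frac{2 a^{2}}{3}$)
$F{\left(M \right)} = \left(-337 + M\right) \left(-24 + \frac{M \left(3 - 2 M\right)}{3}\right)$ ($F{\left(M \right)} = \left(-337 + M\right) \left(\frac{M \left(3 - 2 M\right)}{3} - 24\right) = \left(-337 + M\right) \left(-24 + \frac{M \left(3 - 2 M\right)}{3}\right)$)
$-91244 + F{\left(-447 \right)} = -91244 + \left(8088 - -161367 - \frac{2 \left(-447\right)^{3}}{3} + \frac{677 \left(-447\right)^{2}}{3}\right) = -91244 + \left(8088 + 161367 - -59543082 + \frac{677}{3} \cdot 199809\right) = -91244 + \left(8088 + 161367 + 59543082 + 45090231\right) = -91244 + 104802768 = 104711524$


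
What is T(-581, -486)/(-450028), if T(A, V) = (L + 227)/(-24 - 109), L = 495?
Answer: 19/1575098 ≈ 1.2063e-5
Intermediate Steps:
T(A, V) = -38/7 (T(A, V) = (495 + 227)/(-24 - 109) = 722/(-133) = 722*(-1/133) = -38/7)
T(-581, -486)/(-450028) = -38/7/(-450028) = -38/7*(-1/450028) = 19/1575098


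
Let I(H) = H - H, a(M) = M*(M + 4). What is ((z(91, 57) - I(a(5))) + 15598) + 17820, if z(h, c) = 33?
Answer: 33451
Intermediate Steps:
a(M) = M*(4 + M)
I(H) = 0
((z(91, 57) - I(a(5))) + 15598) + 17820 = ((33 - 1*0) + 15598) + 17820 = ((33 + 0) + 15598) + 17820 = (33 + 15598) + 17820 = 15631 + 17820 = 33451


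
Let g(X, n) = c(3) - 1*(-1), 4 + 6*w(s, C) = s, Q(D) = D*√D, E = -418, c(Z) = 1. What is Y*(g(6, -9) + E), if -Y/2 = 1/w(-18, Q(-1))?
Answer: -2496/11 ≈ -226.91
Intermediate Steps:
Q(D) = D^(3/2)
w(s, C) = -⅔ + s/6
g(X, n) = 2 (g(X, n) = 1 - 1*(-1) = 1 + 1 = 2)
Y = 6/11 (Y = -2/(-⅔ + (⅙)*(-18)) = -2/(-⅔ - 3) = -2/(-11/3) = -2*(-3/11) = 6/11 ≈ 0.54545)
Y*(g(6, -9) + E) = 6*(2 - 418)/11 = (6/11)*(-416) = -2496/11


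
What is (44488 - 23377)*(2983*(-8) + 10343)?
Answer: -285441831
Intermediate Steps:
(44488 - 23377)*(2983*(-8) + 10343) = 21111*(-23864 + 10343) = 21111*(-13521) = -285441831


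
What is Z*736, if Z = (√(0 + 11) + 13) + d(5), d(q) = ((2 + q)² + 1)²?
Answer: 1849568 + 736*√11 ≈ 1.8520e+6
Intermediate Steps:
d(q) = (1 + (2 + q)²)²
Z = 2513 + √11 (Z = (√(0 + 11) + 13) + (1 + (2 + 5)²)² = (√11 + 13) + (1 + 7²)² = (13 + √11) + (1 + 49)² = (13 + √11) + 50² = (13 + √11) + 2500 = 2513 + √11 ≈ 2516.3)
Z*736 = (2513 + √11)*736 = 1849568 + 736*√11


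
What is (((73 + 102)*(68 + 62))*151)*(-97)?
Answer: -333219250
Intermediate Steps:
(((73 + 102)*(68 + 62))*151)*(-97) = ((175*130)*151)*(-97) = (22750*151)*(-97) = 3435250*(-97) = -333219250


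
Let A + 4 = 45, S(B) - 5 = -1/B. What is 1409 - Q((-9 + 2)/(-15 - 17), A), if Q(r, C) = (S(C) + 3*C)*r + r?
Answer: 226449/164 ≈ 1380.8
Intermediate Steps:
S(B) = 5 - 1/B
A = 41 (A = -4 + 45 = 41)
Q(r, C) = r + r*(5 - 1/C + 3*C) (Q(r, C) = ((5 - 1/C) + 3*C)*r + r = (5 - 1/C + 3*C)*r + r = r*(5 - 1/C + 3*C) + r = r + r*(5 - 1/C + 3*C))
1409 - Q((-9 + 2)/(-15 - 17), A) = 1409 - (6*((-9 + 2)/(-15 - 17)) - 1*(-9 + 2)/(-15 - 17)/41 + 3*41*((-9 + 2)/(-15 - 17))) = 1409 - (6*(-7/(-32)) - 1*(-7/(-32))*1/41 + 3*41*(-7/(-32))) = 1409 - (6*(-7*(-1/32)) - 1*(-7*(-1/32))*1/41 + 3*41*(-7*(-1/32))) = 1409 - (6*(7/32) - 1*7/32*1/41 + 3*41*(7/32)) = 1409 - (21/16 - 7/1312 + 861/32) = 1409 - 1*4627/164 = 1409 - 4627/164 = 226449/164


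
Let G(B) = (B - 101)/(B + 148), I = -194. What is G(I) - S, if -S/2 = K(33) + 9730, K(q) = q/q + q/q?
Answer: 895639/46 ≈ 19470.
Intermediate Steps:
K(q) = 2 (K(q) = 1 + 1 = 2)
G(B) = (-101 + B)/(148 + B)
S = -19464 (S = -2*(2 + 9730) = -2*9732 = -19464)
G(I) - S = (-101 - 194)/(148 - 194) - 1*(-19464) = -295/(-46) + 19464 = -1/46*(-295) + 19464 = 295/46 + 19464 = 895639/46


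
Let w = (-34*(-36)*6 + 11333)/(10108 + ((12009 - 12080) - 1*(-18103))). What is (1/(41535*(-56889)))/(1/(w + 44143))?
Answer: -1242202697/66491573066100 ≈ -1.8682e-5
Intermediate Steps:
w = 18677/28140 (w = (1224*6 + 11333)/(10108 + (-71 + 18103)) = (7344 + 11333)/(10108 + 18032) = 18677/28140 ≈ 0.66372)
(1/(41535*(-56889)))/(1/(w + 44143)) = (1/(41535*(-56889)))/(1/(18677/28140 + 44143)) = ((1/41535)*(-1/56889))/(1/(1242202697/28140)) = -1/(2362884615*28140/1242202697) = -1/2362884615*1242202697/28140 = -1242202697/66491573066100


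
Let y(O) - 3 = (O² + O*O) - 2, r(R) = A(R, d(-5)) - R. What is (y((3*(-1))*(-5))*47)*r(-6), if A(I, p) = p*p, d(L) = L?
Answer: 657107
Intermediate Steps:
A(I, p) = p²
r(R) = 25 - R (r(R) = (-5)² - R = 25 - R)
y(O) = 1 + 2*O² (y(O) = 3 + ((O² + O*O) - 2) = 3 + ((O² + O²) - 2) = 3 + (2*O² - 2) = 3 + (-2 + 2*O²) = 1 + 2*O²)
(y((3*(-1))*(-5))*47)*r(-6) = ((1 + 2*((3*(-1))*(-5))²)*47)*(25 - 1*(-6)) = ((1 + 2*(-3*(-5))²)*47)*(25 + 6) = ((1 + 2*15²)*47)*31 = ((1 + 2*225)*47)*31 = ((1 + 450)*47)*31 = (451*47)*31 = 21197*31 = 657107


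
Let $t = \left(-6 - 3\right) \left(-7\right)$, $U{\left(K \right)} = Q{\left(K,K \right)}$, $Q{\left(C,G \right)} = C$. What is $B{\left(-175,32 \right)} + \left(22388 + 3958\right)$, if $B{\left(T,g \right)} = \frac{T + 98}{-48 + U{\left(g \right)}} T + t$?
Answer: $\frac{409069}{16} \approx 25567.0$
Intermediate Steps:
$U{\left(K \right)} = K$
$t = 63$ ($t = \left(-9\right) \left(-7\right) = 63$)
$B{\left(T,g \right)} = 63 + \frac{T \left(98 + T\right)}{-48 + g}$ ($B{\left(T,g \right)} = \frac{T + 98}{-48 + g} T + 63 = \frac{98 + T}{-48 + g} T + 63 = \frac{T \left(98 + T\right)}{-48 + g} + 63 = 63 + \frac{T \left(98 + T\right)}{-48 + g}$)
$B{\left(-175,32 \right)} + \left(22388 + 3958\right) = \frac{-3024 + \left(-175\right)^{2} + 63 \cdot 32 + 98 \left(-175\right)}{-48 + 32} + \left(22388 + 3958\right) = \frac{-3024 + 30625 + 2016 - 17150}{-16} + 26346 = \left(- \frac{1}{16}\right) 12467 + 26346 = - \frac{12467}{16} + 26346 = \frac{409069}{16}$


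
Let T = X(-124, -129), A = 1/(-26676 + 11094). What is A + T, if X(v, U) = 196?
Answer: 3054071/15582 ≈ 196.00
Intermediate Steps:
A = -1/15582 (A = 1/(-15582) = -1/15582 ≈ -6.4177e-5)
T = 196
A + T = -1/15582 + 196 = 3054071/15582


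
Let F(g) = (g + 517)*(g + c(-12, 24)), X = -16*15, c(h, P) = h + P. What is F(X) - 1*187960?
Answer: -251116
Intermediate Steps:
c(h, P) = P + h
X = -240
F(g) = (12 + g)*(517 + g) (F(g) = (g + 517)*(g + (24 - 12)) = (517 + g)*(g + 12) = (517 + g)*(12 + g) = (12 + g)*(517 + g))
F(X) - 1*187960 = (6204 + (-240)² + 529*(-240)) - 1*187960 = (6204 + 57600 - 126960) - 187960 = -63156 - 187960 = -251116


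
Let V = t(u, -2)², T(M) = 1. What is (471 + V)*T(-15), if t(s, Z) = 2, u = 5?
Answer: 475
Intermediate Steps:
V = 4 (V = 2² = 4)
(471 + V)*T(-15) = (471 + 4)*1 = 475*1 = 475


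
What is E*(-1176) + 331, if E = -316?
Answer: 371947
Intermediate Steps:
E*(-1176) + 331 = -316*(-1176) + 331 = 371616 + 331 = 371947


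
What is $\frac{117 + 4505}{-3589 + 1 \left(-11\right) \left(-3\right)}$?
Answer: $- \frac{2311}{1778} \approx -1.2998$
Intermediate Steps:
$\frac{117 + 4505}{-3589 + 1 \left(-11\right) \left(-3\right)} = \frac{4622}{-3589 - -33} = \frac{4622}{-3589 + 33} = \frac{4622}{-3556} = 4622 \left(- \frac{1}{3556}\right) = - \frac{2311}{1778}$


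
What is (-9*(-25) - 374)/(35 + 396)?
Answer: -149/431 ≈ -0.34571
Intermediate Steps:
(-9*(-25) - 374)/(35 + 396) = (225 - 374)/431 = -149*1/431 = -149/431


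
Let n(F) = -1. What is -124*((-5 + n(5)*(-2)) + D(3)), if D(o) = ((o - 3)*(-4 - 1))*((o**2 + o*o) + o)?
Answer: 372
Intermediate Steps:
D(o) = (15 - 5*o)*(o + 2*o**2) (D(o) = ((-3 + o)*(-5))*((o**2 + o**2) + o) = (15 - 5*o)*(2*o**2 + o) = (15 - 5*o)*(o + 2*o**2))
-124*((-5 + n(5)*(-2)) + D(3)) = -124*((-5 - 1*(-2)) + 5*3*(3 - 2*3**2 + 5*3)) = -124*((-5 + 2) + 5*3*(3 - 2*9 + 15)) = -124*(-3 + 5*3*(3 - 18 + 15)) = -124*(-3 + 5*3*0) = -124*(-3 + 0) = -124*(-3) = 372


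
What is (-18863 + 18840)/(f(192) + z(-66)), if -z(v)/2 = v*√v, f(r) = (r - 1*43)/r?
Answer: -657984/42393032377 + 111919104*I*√66/42393032377 ≈ -1.5521e-5 + 0.021448*I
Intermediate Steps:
f(r) = (-43 + r)/r (f(r) = (r - 43)/r = (-43 + r)/r)
z(v) = -2*v^(3/2) (z(v) = -2*v*√v = -2*v^(3/2))
(-18863 + 18840)/(f(192) + z(-66)) = (-18863 + 18840)/((-43 + 192)/192 - (-132)*I*√66) = -23/((1/192)*149 - (-132)*I*√66) = -23/(149/192 + 132*I*√66)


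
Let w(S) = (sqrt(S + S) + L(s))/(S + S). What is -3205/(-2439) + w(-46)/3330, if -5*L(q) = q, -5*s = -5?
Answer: 545491271/415117800 - I*sqrt(23)/153180 ≈ 1.3141 - 3.1308e-5*I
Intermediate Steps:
s = 1 (s = -1/5*(-5) = 1)
L(q) = -q/5
w(S) = (-1/5 + sqrt(2)*sqrt(S))/(2*S) (w(S) = (sqrt(S + S) - 1/5*1)/(S + S) = (sqrt(2*S) - 1/5)/((2*S)) = (sqrt(2)*sqrt(S) - 1/5)*(1/(2*S)) = (-1/5 + sqrt(2)*sqrt(S))*(1/(2*S)) = (-1/5 + sqrt(2)*sqrt(S))/(2*S))
-3205/(-2439) + w(-46)/3330 = -3205/(-2439) + (-1/10/(-46) + sqrt(2)/(2*sqrt(-46)))/3330 = -3205*(-1/2439) + (-1/10*(-1/46) + sqrt(2)*(-I*sqrt(46)/46)/2)*(1/3330) = 3205/2439 + (1/460 - I*sqrt(23)/46)*(1/3330) = 3205/2439 + (1/1531800 - I*sqrt(23)/153180) = 545491271/415117800 - I*sqrt(23)/153180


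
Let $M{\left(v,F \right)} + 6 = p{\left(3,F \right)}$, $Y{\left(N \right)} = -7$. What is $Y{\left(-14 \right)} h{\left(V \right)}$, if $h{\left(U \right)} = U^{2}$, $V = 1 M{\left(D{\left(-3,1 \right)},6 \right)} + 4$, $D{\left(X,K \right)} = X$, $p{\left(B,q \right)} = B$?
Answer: $-7$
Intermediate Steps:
$M{\left(v,F \right)} = -3$ ($M{\left(v,F \right)} = -6 + 3 = -3$)
$V = 1$ ($V = 1 \left(-3\right) + 4 = -3 + 4 = 1$)
$Y{\left(-14 \right)} h{\left(V \right)} = - 7 \cdot 1^{2} = \left(-7\right) 1 = -7$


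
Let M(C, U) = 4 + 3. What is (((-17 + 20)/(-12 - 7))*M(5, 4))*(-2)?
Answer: 42/19 ≈ 2.2105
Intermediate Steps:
M(C, U) = 7
(((-17 + 20)/(-12 - 7))*M(5, 4))*(-2) = (((-17 + 20)/(-12 - 7))*7)*(-2) = ((3/(-19))*7)*(-2) = ((3*(-1/19))*7)*(-2) = -3/19*7*(-2) = -21/19*(-2) = 42/19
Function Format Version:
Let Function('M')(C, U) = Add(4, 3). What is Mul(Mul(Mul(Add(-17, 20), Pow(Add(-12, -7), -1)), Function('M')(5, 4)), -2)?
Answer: Rational(42, 19) ≈ 2.2105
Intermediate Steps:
Function('M')(C, U) = 7
Mul(Mul(Mul(Add(-17, 20), Pow(Add(-12, -7), -1)), Function('M')(5, 4)), -2) = Mul(Mul(Mul(Add(-17, 20), Pow(Add(-12, -7), -1)), 7), -2) = Mul(Mul(Mul(3, Pow(-19, -1)), 7), -2) = Mul(Mul(Mul(3, Rational(-1, 19)), 7), -2) = Mul(Mul(Rational(-3, 19), 7), -2) = Mul(Rational(-21, 19), -2) = Rational(42, 19)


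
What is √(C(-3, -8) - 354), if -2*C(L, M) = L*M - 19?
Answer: I*√1426/2 ≈ 18.881*I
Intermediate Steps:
C(L, M) = 19/2 - L*M/2 (C(L, M) = -(L*M - 19)/2 = -(-19 + L*M)/2 = 19/2 - L*M/2)
√(C(-3, -8) - 354) = √((19/2 - ½*(-3)*(-8)) - 354) = √((19/2 - 12) - 354) = √(-5/2 - 354) = √(-713/2) = I*√1426/2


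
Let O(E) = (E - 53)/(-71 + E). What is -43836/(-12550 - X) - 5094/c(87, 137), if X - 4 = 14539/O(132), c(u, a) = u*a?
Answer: 3522911534/2487952195 ≈ 1.4160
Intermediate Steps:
O(E) = (-53 + E)/(-71 + E)
c(u, a) = a*u
X = 887195/79 (X = 4 + 14539/(((-53 + 132)/(-71 + 132))) = 4 + 14539/((79/61)) = 4 + 14539/(((1/61)*79)) = 4 + 14539/(79/61) = 4 + 14539*(61/79) = 4 + 886879/79 = 887195/79 ≈ 11230.)
-43836/(-12550 - X) - 5094/c(87, 137) = -43836/(-12550 - 1*887195/79) - 5094/(137*87) = -43836/(-12550 - 887195/79) - 5094/11919 = -43836/(-1878645/79) - 5094*1/11919 = -43836*(-79/1878645) - 1698/3973 = 1154348/626215 - 1698/3973 = 3522911534/2487952195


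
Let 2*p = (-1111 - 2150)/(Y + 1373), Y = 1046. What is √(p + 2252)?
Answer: √52695084770/4838 ≈ 47.448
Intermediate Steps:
p = -3261/4838 (p = ((-1111 - 2150)/(1046 + 1373))/2 = (-3261/2419)/2 = (-3261*1/2419)/2 = (½)*(-3261/2419) = -3261/4838 ≈ -0.67404)
√(p + 2252) = √(-3261/4838 + 2252) = √(10891915/4838) = √52695084770/4838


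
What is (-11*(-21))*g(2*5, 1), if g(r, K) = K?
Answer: 231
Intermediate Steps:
(-11*(-21))*g(2*5, 1) = -11*(-21)*1 = 231*1 = 231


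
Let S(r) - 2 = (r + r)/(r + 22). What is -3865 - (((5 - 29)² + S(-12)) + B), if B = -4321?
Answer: -598/5 ≈ -119.60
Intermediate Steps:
S(r) = 2 + 2*r/(22 + r) (S(r) = 2 + (r + r)/(r + 22) = 2 + (2*r)/(22 + r) = 2 + 2*r/(22 + r))
-3865 - (((5 - 29)² + S(-12)) + B) = -3865 - (((5 - 29)² + 4*(11 - 12)/(22 - 12)) - 4321) = -3865 - (((-24)² + 4*(-1)/10) - 4321) = -3865 - ((576 + 4*(⅒)*(-1)) - 4321) = -3865 - ((576 - ⅖) - 4321) = -3865 - (2878/5 - 4321) = -3865 - 1*(-18727/5) = -3865 + 18727/5 = -598/5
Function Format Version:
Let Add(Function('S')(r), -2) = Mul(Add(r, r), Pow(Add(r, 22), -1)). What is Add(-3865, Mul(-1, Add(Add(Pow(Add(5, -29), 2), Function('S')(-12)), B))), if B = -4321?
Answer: Rational(-598, 5) ≈ -119.60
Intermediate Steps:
Function('S')(r) = Add(2, Mul(2, r, Pow(Add(22, r), -1))) (Function('S')(r) = Add(2, Mul(Add(r, r), Pow(Add(r, 22), -1))) = Add(2, Mul(Mul(2, r), Pow(Add(22, r), -1))) = Add(2, Mul(2, r, Pow(Add(22, r), -1))))
Add(-3865, Mul(-1, Add(Add(Pow(Add(5, -29), 2), Function('S')(-12)), B))) = Add(-3865, Mul(-1, Add(Add(Pow(Add(5, -29), 2), Mul(4, Pow(Add(22, -12), -1), Add(11, -12))), -4321))) = Add(-3865, Mul(-1, Add(Add(Pow(-24, 2), Mul(4, Pow(10, -1), -1)), -4321))) = Add(-3865, Mul(-1, Add(Add(576, Mul(4, Rational(1, 10), -1)), -4321))) = Add(-3865, Mul(-1, Add(Add(576, Rational(-2, 5)), -4321))) = Add(-3865, Mul(-1, Add(Rational(2878, 5), -4321))) = Add(-3865, Mul(-1, Rational(-18727, 5))) = Add(-3865, Rational(18727, 5)) = Rational(-598, 5)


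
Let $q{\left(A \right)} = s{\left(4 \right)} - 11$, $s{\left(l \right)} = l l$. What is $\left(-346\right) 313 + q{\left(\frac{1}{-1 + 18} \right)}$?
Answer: $-108293$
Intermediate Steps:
$s{\left(l \right)} = l^{2}$
$q{\left(A \right)} = 5$ ($q{\left(A \right)} = 4^{2} - 11 = 16 - 11 = 5$)
$\left(-346\right) 313 + q{\left(\frac{1}{-1 + 18} \right)} = \left(-346\right) 313 + 5 = -108298 + 5 = -108293$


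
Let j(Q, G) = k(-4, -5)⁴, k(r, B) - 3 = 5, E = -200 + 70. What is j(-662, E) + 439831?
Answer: 443927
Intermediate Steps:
E = -130
k(r, B) = 8 (k(r, B) = 3 + 5 = 8)
j(Q, G) = 4096 (j(Q, G) = 8⁴ = 4096)
j(-662, E) + 439831 = 4096 + 439831 = 443927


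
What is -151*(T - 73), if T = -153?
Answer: 34126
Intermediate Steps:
-151*(T - 73) = -151*(-153 - 73) = -151*(-226) = 34126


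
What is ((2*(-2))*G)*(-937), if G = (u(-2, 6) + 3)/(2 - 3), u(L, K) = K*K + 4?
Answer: -161164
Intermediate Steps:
u(L, K) = 4 + K**2 (u(L, K) = K**2 + 4 = 4 + K**2)
G = -43 (G = ((4 + 6**2) + 3)/(2 - 3) = ((4 + 36) + 3)/(-1) = (40 + 3)*(-1) = 43*(-1) = -43)
((2*(-2))*G)*(-937) = ((2*(-2))*(-43))*(-937) = -4*(-43)*(-937) = 172*(-937) = -161164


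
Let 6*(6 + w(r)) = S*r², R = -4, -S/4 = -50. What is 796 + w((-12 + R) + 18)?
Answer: 2770/3 ≈ 923.33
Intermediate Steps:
S = 200 (S = -4*(-50) = 200)
w(r) = -6 + 100*r²/3 (w(r) = -6 + (200*r²)/6 = -6 + 100*r²/3)
796 + w((-12 + R) + 18) = 796 + (-6 + 100*((-12 - 4) + 18)²/3) = 796 + (-6 + 100*(-16 + 18)²/3) = 796 + (-6 + (100/3)*2²) = 796 + (-6 + (100/3)*4) = 796 + (-6 + 400/3) = 796 + 382/3 = 2770/3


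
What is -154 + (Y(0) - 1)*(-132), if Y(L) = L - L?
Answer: -22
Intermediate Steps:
Y(L) = 0
-154 + (Y(0) - 1)*(-132) = -154 + (0 - 1)*(-132) = -154 - 1*(-132) = -154 + 132 = -22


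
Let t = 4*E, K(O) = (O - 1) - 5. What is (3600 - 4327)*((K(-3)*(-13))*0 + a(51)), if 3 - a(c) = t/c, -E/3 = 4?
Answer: -48709/17 ≈ -2865.2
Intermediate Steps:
E = -12 (E = -3*4 = -12)
K(O) = -6 + O (K(O) = (-1 + O) - 5 = -6 + O)
t = -48 (t = 4*(-12) = -48)
a(c) = 3 + 48/c (a(c) = 3 - (-48)/c = 3 + 48/c)
(3600 - 4327)*((K(-3)*(-13))*0 + a(51)) = (3600 - 4327)*(((-6 - 3)*(-13))*0 + (3 + 48/51)) = -727*(-9*(-13)*0 + (3 + 48*(1/51))) = -727*(117*0 + (3 + 16/17)) = -727*(0 + 67/17) = -727*67/17 = -48709/17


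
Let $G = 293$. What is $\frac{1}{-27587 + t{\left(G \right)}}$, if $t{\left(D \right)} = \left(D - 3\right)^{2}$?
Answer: $\frac{1}{56513} \approx 1.7695 \cdot 10^{-5}$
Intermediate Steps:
$t{\left(D \right)} = \left(-3 + D\right)^{2}$
$\frac{1}{-27587 + t{\left(G \right)}} = \frac{1}{-27587 + \left(-3 + 293\right)^{2}} = \frac{1}{-27587 + 290^{2}} = \frac{1}{-27587 + 84100} = \frac{1}{56513}$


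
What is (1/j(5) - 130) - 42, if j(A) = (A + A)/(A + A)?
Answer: -171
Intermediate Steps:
j(A) = 1 (j(A) = (2*A)/((2*A)) = (2*A)*(1/(2*A)) = 1)
(1/j(5) - 130) - 42 = (1/1 - 130) - 42 = (1 - 130) - 42 = -129 - 42 = -171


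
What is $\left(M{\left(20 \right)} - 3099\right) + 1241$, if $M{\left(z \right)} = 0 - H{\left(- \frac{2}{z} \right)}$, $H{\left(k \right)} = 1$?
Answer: $-1859$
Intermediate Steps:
$M{\left(z \right)} = -1$ ($M{\left(z \right)} = 0 - 1 = -1$)
$\left(M{\left(20 \right)} - 3099\right) + 1241 = \left(-1 - 3099\right) + 1241 = -3100 + 1241 = -1859$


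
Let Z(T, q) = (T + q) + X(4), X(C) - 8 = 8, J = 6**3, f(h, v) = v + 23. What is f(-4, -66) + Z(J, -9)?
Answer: 180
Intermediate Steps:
f(h, v) = 23 + v
J = 216
X(C) = 16 (X(C) = 8 + 8 = 16)
Z(T, q) = 16 + T + q (Z(T, q) = (T + q) + 16 = 16 + T + q)
f(-4, -66) + Z(J, -9) = (23 - 66) + (16 + 216 - 9) = -43 + 223 = 180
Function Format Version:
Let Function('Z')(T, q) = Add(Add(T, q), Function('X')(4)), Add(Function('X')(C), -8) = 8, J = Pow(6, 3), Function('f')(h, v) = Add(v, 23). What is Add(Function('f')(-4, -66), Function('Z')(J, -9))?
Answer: 180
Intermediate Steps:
Function('f')(h, v) = Add(23, v)
J = 216
Function('X')(C) = 16 (Function('X')(C) = Add(8, 8) = 16)
Function('Z')(T, q) = Add(16, T, q) (Function('Z')(T, q) = Add(Add(T, q), 16) = Add(16, T, q))
Add(Function('f')(-4, -66), Function('Z')(J, -9)) = Add(Add(23, -66), Add(16, 216, -9)) = Add(-43, 223) = 180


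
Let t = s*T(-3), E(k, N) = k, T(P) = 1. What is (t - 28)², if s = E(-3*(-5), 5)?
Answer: 169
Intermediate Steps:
s = 15 (s = -3*(-5) = 15)
t = 15 (t = 15*1 = 15)
(t - 28)² = (15 - 28)² = (-13)² = 169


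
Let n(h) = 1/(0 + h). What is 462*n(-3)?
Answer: -154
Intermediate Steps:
n(h) = 1/h
462*n(-3) = 462/(-3) = 462*(-1/3) = -154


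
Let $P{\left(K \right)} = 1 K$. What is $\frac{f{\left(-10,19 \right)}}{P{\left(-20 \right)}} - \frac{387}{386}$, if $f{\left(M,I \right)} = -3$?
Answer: $- \frac{3291}{3860} \approx -0.85259$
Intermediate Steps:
$P{\left(K \right)} = K$
$\frac{f{\left(-10,19 \right)}}{P{\left(-20 \right)}} - \frac{387}{386} = - \frac{3}{-20} - \frac{387}{386} = \left(-3\right) \left(- \frac{1}{20}\right) - \frac{387}{386} = \frac{3}{20} - \frac{387}{386} = - \frac{3291}{3860}$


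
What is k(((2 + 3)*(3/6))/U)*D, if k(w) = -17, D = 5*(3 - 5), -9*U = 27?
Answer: 170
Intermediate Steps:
U = -3 (U = -⅑*27 = -3)
D = -10 (D = 5*(-2) = -10)
k(((2 + 3)*(3/6))/U)*D = -17*(-10) = 170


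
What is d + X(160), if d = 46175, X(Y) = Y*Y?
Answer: 71775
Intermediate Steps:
X(Y) = Y**2
d + X(160) = 46175 + 160**2 = 46175 + 25600 = 71775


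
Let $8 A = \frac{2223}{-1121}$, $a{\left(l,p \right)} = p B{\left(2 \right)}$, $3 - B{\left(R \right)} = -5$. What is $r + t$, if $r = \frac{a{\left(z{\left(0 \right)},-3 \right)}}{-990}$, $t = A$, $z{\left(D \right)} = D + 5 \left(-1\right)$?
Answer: $- \frac{17417}{77880} \approx -0.22364$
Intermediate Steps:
$z{\left(D \right)} = -5 + D$ ($z{\left(D \right)} = D - 5 = -5 + D$)
$B{\left(R \right)} = 8$ ($B{\left(R \right)} = 3 - -5 = 3 + 5 = 8$)
$a{\left(l,p \right)} = 8 p$ ($a{\left(l,p \right)} = p 8 = 8 p$)
$A = - \frac{117}{472}$ ($A = \frac{2223 \frac{1}{-1121}}{8} = \frac{2223 \left(- \frac{1}{1121}\right)}{8} = \frac{1}{8} \left(- \frac{117}{59}\right) = - \frac{117}{472} \approx -0.24788$)
$t = - \frac{117}{472} \approx -0.24788$
$r = \frac{4}{165}$ ($r = \frac{8 \left(-3\right)}{-990} = \left(-24\right) \left(- \frac{1}{990}\right) = \frac{4}{165} \approx 0.024242$)
$r + t = \frac{4}{165} - \frac{117}{472} = - \frac{17417}{77880}$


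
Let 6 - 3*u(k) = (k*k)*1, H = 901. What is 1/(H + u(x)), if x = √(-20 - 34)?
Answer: 1/921 ≈ 0.0010858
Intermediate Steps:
x = 3*I*√6 (x = √(-54) = 3*I*√6 ≈ 7.3485*I)
u(k) = 2 - k²/3 (u(k) = 2 - k*k/3 = 2 - k²/3)
1/(H + u(x)) = 1/(901 + (2 - (3*I*√6)²/3)) = 1/(901 + (2 - ⅓*(-54))) = 1/(901 + (2 + 18)) = 1/(901 + 20) = 1/921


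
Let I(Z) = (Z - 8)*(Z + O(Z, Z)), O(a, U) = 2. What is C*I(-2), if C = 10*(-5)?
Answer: 0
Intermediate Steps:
I(Z) = (-8 + Z)*(2 + Z) (I(Z) = (Z - 8)*(Z + 2) = (-8 + Z)*(2 + Z))
C = -50
C*I(-2) = -50*(-16 + (-2)² - 6*(-2)) = -50*(-16 + 4 + 12) = -50*0 = 0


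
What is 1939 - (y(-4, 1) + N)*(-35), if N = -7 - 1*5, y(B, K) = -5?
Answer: 1344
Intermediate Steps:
N = -12 (N = -7 - 5 = -12)
1939 - (y(-4, 1) + N)*(-35) = 1939 - (-5 - 12)*(-35) = 1939 - (-17)*(-35) = 1939 - 1*595 = 1939 - 595 = 1344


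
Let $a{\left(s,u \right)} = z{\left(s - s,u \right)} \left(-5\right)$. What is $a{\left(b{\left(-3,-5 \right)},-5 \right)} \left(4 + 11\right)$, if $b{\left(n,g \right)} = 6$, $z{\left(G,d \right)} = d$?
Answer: $375$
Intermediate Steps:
$a{\left(s,u \right)} = - 5 u$ ($a{\left(s,u \right)} = u \left(-5\right) = - 5 u$)
$a{\left(b{\left(-3,-5 \right)},-5 \right)} \left(4 + 11\right) = \left(-5\right) \left(-5\right) \left(4 + 11\right) = 25 \cdot 15 = 375$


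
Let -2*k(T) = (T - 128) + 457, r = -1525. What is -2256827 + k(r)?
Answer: -2256229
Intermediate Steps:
k(T) = -329/2 - T/2 (k(T) = -((T - 128) + 457)/2 = -((-128 + T) + 457)/2 = -(329 + T)/2 = -329/2 - T/2)
-2256827 + k(r) = -2256827 + (-329/2 - ½*(-1525)) = -2256827 + (-329/2 + 1525/2) = -2256827 + 598 = -2256229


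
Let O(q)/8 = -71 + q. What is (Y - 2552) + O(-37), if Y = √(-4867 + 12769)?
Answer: -3416 + 3*√878 ≈ -3327.1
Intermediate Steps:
O(q) = -568 + 8*q (O(q) = 8*(-71 + q) = -568 + 8*q)
Y = 3*√878 (Y = √7902 = 3*√878 ≈ 88.893)
(Y - 2552) + O(-37) = (3*√878 - 2552) + (-568 + 8*(-37)) = (-2552 + 3*√878) + (-568 - 296) = (-2552 + 3*√878) - 864 = -3416 + 3*√878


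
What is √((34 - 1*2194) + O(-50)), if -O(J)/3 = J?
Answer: I*√2010 ≈ 44.833*I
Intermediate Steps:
O(J) = -3*J
√((34 - 1*2194) + O(-50)) = √((34 - 1*2194) - 3*(-50)) = √((34 - 2194) + 150) = √(-2160 + 150) = √(-2010) = I*√2010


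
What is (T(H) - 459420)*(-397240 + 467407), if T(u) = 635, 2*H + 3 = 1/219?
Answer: -32191567095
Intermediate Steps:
H = -328/219 (H = -3/2 + (½)/219 = -3/2 + (½)*(1/219) = -3/2 + 1/438 = -328/219 ≈ -1.4977)
(T(H) - 459420)*(-397240 + 467407) = (635 - 459420)*(-397240 + 467407) = -458785*70167 = -32191567095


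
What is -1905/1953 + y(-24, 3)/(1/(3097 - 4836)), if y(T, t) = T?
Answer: 27169501/651 ≈ 41735.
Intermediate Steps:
-1905/1953 + y(-24, 3)/(1/(3097 - 4836)) = -1905/1953 - 24/(1/(3097 - 4836)) = -1905*1/1953 - 24/(1/(-1739)) = -635/651 - 24/(-1/1739) = -635/651 - 24*(-1739) = -635/651 + 41736 = 27169501/651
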